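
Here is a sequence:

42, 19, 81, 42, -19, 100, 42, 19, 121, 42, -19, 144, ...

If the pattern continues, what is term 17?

-19

Split by position mod 3: positions 1, 4, 7, … form one track, and each other residue class forms its own.
Track A is 42, 42, 42, 42, which is the constant sequence 42.
Track B is 19, -19, 19, -19, which is oscillating between 19 and -19.
Track C is 81, 100, 121, 144, which is consecutive squares n² from n = 9.
Position 17 falls in track B as its term 6, giving -19.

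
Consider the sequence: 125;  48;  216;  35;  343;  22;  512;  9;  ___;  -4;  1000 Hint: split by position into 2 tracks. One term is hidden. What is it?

Taking every 2nd term gives 2 separate tracks.
Track A: 125, 216, 343, 512, ?, 1000 — consecutive cubes n³ from n = 5.
Track B: 48, 35, 22, 9, -4 — arithmetic with common difference −13.
The gap is track A's term 5; the rule gives 729.

729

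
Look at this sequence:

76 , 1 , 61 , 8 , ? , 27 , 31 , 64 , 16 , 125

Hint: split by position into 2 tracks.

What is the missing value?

46

Odd-indexed and even-indexed terms follow separate rules.
Track A: 76, 61, ?, 31, 16 — linear: a_n = 91 − 15·n.
Track B: 1, 8, 27, 64, 125 — perfect cubes starting at 1³.
So the missing entry in track A is 46.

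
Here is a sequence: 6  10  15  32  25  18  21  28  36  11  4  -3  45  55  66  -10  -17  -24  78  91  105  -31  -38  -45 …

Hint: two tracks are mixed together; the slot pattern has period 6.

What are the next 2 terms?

120, 136

Positions follow the repeating pattern AAABBB; grouping by letter gives 2 tracks.
Stream A: 6, 10, 15, 21, 28, 36, 45, 55, 66, 78, 91, 105 (triangular numbers starting at T_3).
Stream B: 32, 25, 18, 11, 4, -3, -10, -17, -24, -31, -38, -45 (arithmetic, step −7).
Term 25 comes from stream A (its 13th entry): 120.
The 26th slot belongs to stream A; its 14th term is 136.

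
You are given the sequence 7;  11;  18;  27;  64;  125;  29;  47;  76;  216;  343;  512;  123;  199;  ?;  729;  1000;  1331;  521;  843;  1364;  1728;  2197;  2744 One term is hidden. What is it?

322

Reading positions in blocks of 6 reveals the pattern AAABBB — 2 tracks woven together.
Track A: 7, 11, 18, 29, 47, 76, 123, 199, ?, 521, 843, 1364 (each term equals the sum of the previous two).
Track B: 27, 64, 125, 216, 343, 512, 729, 1000, 1331, 1728, 2197, 2744 (perfect cubes starting at 3³).
Track A's pattern makes the blank 322.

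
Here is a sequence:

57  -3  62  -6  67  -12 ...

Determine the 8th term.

The terms cycle through 2 interleaved subsequences.
Track A: 57, 62, 67. Arithmetic, step +5.
Track B: -3, -6, -12. Multiplying by 2 each time.
The 8th slot belongs to track B; its 4th term is -24.

-24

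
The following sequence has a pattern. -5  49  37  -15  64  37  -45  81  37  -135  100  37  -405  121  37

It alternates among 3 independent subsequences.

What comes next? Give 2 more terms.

The terms cycle through 3 interleaved subsequences.
Track A: -5, -15, -45, -135, -405. Geometric, ×3 each step.
Track B: 49, 64, 81, 100, 121. The squares 7², 8², 9², ….
Track C: 37, 37, 37, 37, 37. The constant sequence 37.
Position 16 → track A, term 6 = -1215.
The 17th slot belongs to track B; its 6th term is 144.

-1215, 144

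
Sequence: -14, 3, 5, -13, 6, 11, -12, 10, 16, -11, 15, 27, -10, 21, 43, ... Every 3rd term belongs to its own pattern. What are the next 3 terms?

Read the sequence 3 terms at a time; column i is its own pattern.
Track A = -14, -13, -12, -11, -10: linear: a_n = -15 + n.
Track B = 3, 6, 10, 15, 21: triangular numbers starting at T_2.
Track C = 5, 11, 16, 27, 43: Fibonacci-style (each term is the sum of the two before it).
Position 16 falls in track A as its term 6, giving -9.
Position 17 → track B, term 6 = 28.
Position 18 → track C, term 6 = 70.

-9, 28, 70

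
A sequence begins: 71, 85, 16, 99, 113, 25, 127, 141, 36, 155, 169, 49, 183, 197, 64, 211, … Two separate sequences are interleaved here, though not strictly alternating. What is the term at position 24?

121

Positions follow the repeating pattern AAB; grouping by letter gives 2 tracks.
Subsequence A: 71, 85, 99, 113, 127, 141, 155, 169, 183, 197, 211 — adding 14 each time.
Subsequence B: 16, 25, 36, 49, 64 — perfect squares starting at 4².
Position 24 falls in subsequence B as its term 8, giving 121.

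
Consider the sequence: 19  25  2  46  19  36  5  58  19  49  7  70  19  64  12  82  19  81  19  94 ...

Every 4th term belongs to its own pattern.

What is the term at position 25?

19

The terms cycle through 4 interleaved subsequences.
Track A is 19, 19, 19, 19, 19, which is constant 19.
Track B is 25, 36, 49, 64, 81, which is perfect squares starting at 5².
Track C is 2, 5, 7, 12, 19, which is a Fibonacci-like recurrence a_n = a_{n-1} + a_{n-2}.
Track D is 46, 58, 70, 82, 94, which is linear: a_n = 34 + 12·n.
Term 25 comes from track A (its 7th entry): 19.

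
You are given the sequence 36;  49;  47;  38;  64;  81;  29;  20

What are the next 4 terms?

Positions follow the repeating pattern AABB; grouping by letter gives 2 tracks.
Track A: 36, 49, 64, 81 — the squares 6², 7², 8², ….
Track B: 47, 38, 29, 20 — linear: a_n = 56 − 9·n.
Term 9 comes from track A (its 5th entry): 100.
The 10th slot belongs to track A; its 6th term is 121.
Term 11 comes from track B (its 5th entry): 11.
Term 12 comes from track B (its 6th entry): 2.

100, 121, 11, 2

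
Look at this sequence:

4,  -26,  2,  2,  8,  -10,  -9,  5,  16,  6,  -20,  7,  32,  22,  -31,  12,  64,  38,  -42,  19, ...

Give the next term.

128

Read the sequence 4 terms at a time; column i is its own pattern.
Track A = 4, 8, 16, 32, 64: powers of 2.
Track B = -26, -10, 6, 22, 38: adding 16 each time.
Track C = 2, -9, -20, -31, -42: arithmetic, step −11.
Track D = 2, 5, 7, 12, 19: each term equals the sum of the previous two.
Position 21 falls in track A as its term 6, giving 128.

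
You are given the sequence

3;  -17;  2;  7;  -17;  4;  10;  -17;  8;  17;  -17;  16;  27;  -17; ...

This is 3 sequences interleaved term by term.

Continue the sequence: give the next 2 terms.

Split by position mod 3: positions 1, 4, 7, … form one track, and each other residue class forms its own.
Subsequence A: 3, 7, 10, 17, 27. A Fibonacci-like recurrence a_n = a_{n-1} + a_{n-2}.
Subsequence B: -17, -17, -17, -17, -17. The constant sequence -17.
Subsequence C: 2, 4, 8, 16. Geometric, ×2 each step.
Term 15 comes from subsequence C (its 5th entry): 32.
Position 16 → subsequence A, term 6 = 44.

32, 44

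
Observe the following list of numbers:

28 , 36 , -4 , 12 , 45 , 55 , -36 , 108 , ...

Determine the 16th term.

8748

Positions follow the repeating pattern AABB; grouping by letter gives 2 tracks.
Track A is 28, 36, 45, 55, which is triangular numbers n(n+1)/2 for n = 7, 8, ….
Track B is -4, 12, -36, 108, which is multiplying by -3 each time.
Position 16 falls in track B as its term 8, giving 8748.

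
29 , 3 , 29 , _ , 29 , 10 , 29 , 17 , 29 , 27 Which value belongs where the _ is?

7

Positions 1, 3, 5, … form one subsequence and positions 2, 4, 6, … form another.
Stream A is 29, 29, 29, 29, 29, which is the constant sequence 29.
Stream B is 3, ?, 10, 17, 27, which is each term equals the sum of the previous two.
Stream B's pattern makes the blank 7.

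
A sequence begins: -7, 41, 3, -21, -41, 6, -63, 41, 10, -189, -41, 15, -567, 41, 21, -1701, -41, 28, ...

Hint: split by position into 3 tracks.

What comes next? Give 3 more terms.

-5103, 41, 36

Taking every 3rd term gives 3 separate tracks.
Subsequence A: -7, -21, -63, -189, -567, -1701. Geometric, ×3 each step.
Subsequence B: 41, -41, 41, -41, 41, -41. Oscillating between 41 and -41.
Subsequence C: 3, 6, 10, 15, 21, 28. The triangular numbers T_2, T_3, ….
The 19th slot belongs to subsequence A; its 7th term is -5103.
Position 20 falls in subsequence B as its term 7, giving 41.
Position 21 falls in subsequence C as its term 7, giving 36.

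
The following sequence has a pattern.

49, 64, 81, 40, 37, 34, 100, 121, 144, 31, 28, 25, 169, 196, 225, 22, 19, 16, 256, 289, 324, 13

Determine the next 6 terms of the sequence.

10, 7, 361, 400, 441, 4

The slot pattern repeats as AAABBB (period 6), so there are 2 interleaved tracks.
Track A: 49, 64, 81, 100, 121, 144, 169, 196, 225, 256, 289, 324 (the squares 7², 8², 9², …).
Track B: 40, 37, 34, 31, 28, 25, 22, 19, 16, 13 (subtracting 3 each time).
The 23rd slot belongs to track B; its 11th term is 10.
The 24th slot belongs to track B; its 12th term is 7.
Term 25 comes from track A (its 13th entry): 361.
Position 26 → track A, term 14 = 400.
Position 27 → track A, term 15 = 441.
Position 28 → track B, term 13 = 4.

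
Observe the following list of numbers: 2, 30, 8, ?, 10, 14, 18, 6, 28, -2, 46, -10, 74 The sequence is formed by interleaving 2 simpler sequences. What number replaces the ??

The terms cycle through 2 interleaved subsequences.
Track A: 2, 8, 10, 18, 28, 46, 74. Fibonacci-style (each term is the sum of the two before it).
Track B: 30, ?, 14, 6, -2, -10. Arithmetic, step −8.
Track B's pattern makes the blank 22.

22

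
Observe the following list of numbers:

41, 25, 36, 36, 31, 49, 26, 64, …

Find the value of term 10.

Odd-indexed and even-indexed terms follow separate rules.
Stream A is 41, 36, 31, 26, which is linear: a_n = 46 − 5·n.
Stream B is 25, 36, 49, 64, which is perfect squares starting at 5².
Position 10 falls in stream B as its term 5, giving 81.

81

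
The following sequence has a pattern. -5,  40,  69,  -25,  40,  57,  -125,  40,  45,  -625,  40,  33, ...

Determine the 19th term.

Read the sequence 3 terms at a time; column i is its own pattern.
Track A: -5, -25, -125, -625 — a geometric progression (common ratio 5).
Track B: 40, 40, 40, 40 — always 40.
Track C: 69, 57, 45, 33 — subtracting 12 each time.
Position 19 falls in track A as its term 7, giving -78125.

-78125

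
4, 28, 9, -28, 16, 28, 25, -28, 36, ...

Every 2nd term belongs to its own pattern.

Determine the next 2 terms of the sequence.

The terms cycle through 2 interleaved subsequences.
Track A = 4, 9, 16, 25, 36: consecutive squares n² from n = 2.
Track B = 28, -28, 28, -28: oscillating between 28 and -28.
Position 10 falls in track B as its term 5, giving 28.
Position 11 falls in track A as its term 6, giving 49.

28, 49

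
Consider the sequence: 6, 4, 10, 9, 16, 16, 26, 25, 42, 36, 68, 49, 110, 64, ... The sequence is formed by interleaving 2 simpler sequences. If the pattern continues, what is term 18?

100

The terms cycle through 2 interleaved subsequences.
Stream A is 6, 10, 16, 26, 42, 68, 110, which is a Fibonacci-like recurrence a_n = a_{n-1} + a_{n-2}.
Stream B is 4, 9, 16, 25, 36, 49, 64, which is consecutive squares n² from n = 2.
Term 18 comes from stream B (its 9th entry): 100.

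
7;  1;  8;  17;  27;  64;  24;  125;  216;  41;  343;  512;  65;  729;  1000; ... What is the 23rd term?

3375

The slot pattern repeats as ABB (period 3), so there are 2 interleaved tracks.
Subsequence A: 7, 17, 24, 41, 65 (a Fibonacci-like recurrence a_n = a_{n-1} + a_{n-2}).
Subsequence B: 1, 8, 27, 64, 125, 216, 343, 512, 729, 1000 (the cubes 1³, 2³, 3³, …).
Position 23 falls in subsequence B as its term 15, giving 3375.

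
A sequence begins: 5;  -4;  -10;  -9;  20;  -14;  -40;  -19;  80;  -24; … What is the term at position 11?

Odd-indexed and even-indexed terms follow separate rules.
Track A: 5, -10, 20, -40, 80 — geometric, ×-2 each step.
Track B: -4, -9, -14, -19, -24 — arithmetic, step −5.
Position 11 → track A, term 6 = -160.

-160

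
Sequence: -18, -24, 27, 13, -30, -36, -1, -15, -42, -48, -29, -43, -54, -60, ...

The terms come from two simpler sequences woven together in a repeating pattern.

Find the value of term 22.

Positions follow the repeating pattern AABB; grouping by letter gives 2 tracks.
Stream A: -18, -24, -30, -36, -42, -48, -54, -60 (linear: a_n = -12 − 6·n).
Stream B: 27, 13, -1, -15, -29, -43 (arithmetic with common difference −14).
Position 22 → stream A, term 12 = -84.

-84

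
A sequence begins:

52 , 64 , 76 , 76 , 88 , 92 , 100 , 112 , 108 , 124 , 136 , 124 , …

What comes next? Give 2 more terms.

The slot pattern repeats as AAB (period 3), so there are 2 interleaved tracks.
Track A: 52, 64, 76, 88, 100, 112, 124, 136. Arithmetic with common difference +12.
Track B: 76, 92, 108, 124. Arithmetic with common difference +16.
Position 13 → track A, term 9 = 148.
The 14th slot belongs to track A; its 10th term is 160.

148, 160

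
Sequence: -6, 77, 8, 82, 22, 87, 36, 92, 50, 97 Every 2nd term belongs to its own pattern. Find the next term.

Odd-indexed and even-indexed terms follow separate rules.
Subsequence A: -6, 8, 22, 36, 50. Adding 14 each time.
Subsequence B: 77, 82, 87, 92, 97. Adding 5 each time.
The 11th slot belongs to subsequence A; its 6th term is 64.

64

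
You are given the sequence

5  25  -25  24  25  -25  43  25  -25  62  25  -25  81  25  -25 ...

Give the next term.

Reading positions in blocks of 3 reveals the pattern ABB — 2 tracks woven together.
Stream A: 5, 24, 43, 62, 81 (adding 19 each time).
Stream B: 25, -25, 25, -25, 25, -25, 25, -25, 25, -25 (oscillating between 25 and -25).
Position 16 → stream A, term 6 = 100.

100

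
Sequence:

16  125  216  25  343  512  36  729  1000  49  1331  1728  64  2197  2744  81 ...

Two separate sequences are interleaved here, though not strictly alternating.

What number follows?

3375

Positions follow the repeating pattern ABB; grouping by letter gives 2 tracks.
Subsequence A: 16, 25, 36, 49, 64, 81 — the squares 4², 5², 6², ….
Subsequence B: 125, 216, 343, 512, 729, 1000, 1331, 1728, 2197, 2744 — consecutive cubes n³ from n = 5.
Position 17 falls in subsequence B as its term 11, giving 3375.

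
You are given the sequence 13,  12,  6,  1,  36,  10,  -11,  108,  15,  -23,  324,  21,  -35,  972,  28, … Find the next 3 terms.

-47, 2916, 36

Split by position mod 3: positions 1, 4, 7, … form one track, and each other residue class forms its own.
Stream A: 13, 1, -11, -23, -35 (arithmetic with common difference −12).
Stream B: 12, 36, 108, 324, 972 (multiplying by 3 each time).
Stream C: 6, 10, 15, 21, 28 (the triangular numbers T_3, T_4, …).
Position 16 falls in stream A as its term 6, giving -47.
The 17th slot belongs to stream B; its 6th term is 2916.
Position 18 → stream C, term 6 = 36.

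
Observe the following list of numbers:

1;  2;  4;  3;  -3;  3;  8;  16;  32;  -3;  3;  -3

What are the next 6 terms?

Reading positions in blocks of 6 reveals the pattern AAABBB — 2 tracks woven together.
Track A: 1, 2, 4, 8, 16, 32 (successive powers of 2).
Track B: 3, -3, 3, -3, 3, -3 (oscillating between 3 and -3).
Position 13 falls in track A as its term 7, giving 64.
Term 14 comes from track A (its 8th entry): 128.
Position 15 falls in track A as its term 9, giving 256.
Position 16 → track B, term 7 = 3.
Position 17 → track B, term 8 = -3.
Position 18 falls in track B as its term 9, giving 3.

64, 128, 256, 3, -3, 3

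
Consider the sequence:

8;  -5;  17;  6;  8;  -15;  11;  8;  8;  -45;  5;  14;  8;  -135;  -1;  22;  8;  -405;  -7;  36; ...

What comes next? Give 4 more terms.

8, -1215, -13, 58

Split by position mod 4 into 4 tracks.
Stream A: 8, 8, 8, 8, 8 (constant 8).
Stream B: -5, -15, -45, -135, -405 (geometric, ×3 each step).
Stream C: 17, 11, 5, -1, -7 (arithmetic, step −6).
Stream D: 6, 8, 14, 22, 36 (Fibonacci-style (each term is the sum of the two before it)).
Position 21 falls in stream A as its term 6, giving 8.
Term 22 comes from stream B (its 6th entry): -1215.
Position 23 falls in stream C as its term 6, giving -13.
Term 24 comes from stream D (its 6th entry): 58.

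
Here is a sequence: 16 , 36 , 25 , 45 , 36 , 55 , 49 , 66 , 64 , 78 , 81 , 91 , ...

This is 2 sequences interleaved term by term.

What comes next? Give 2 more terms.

The terms cycle through 2 interleaved subsequences.
Track A: 16, 25, 36, 49, 64, 81 — perfect squares starting at 4².
Track B: 36, 45, 55, 66, 78, 91 — triangular numbers starting at T_8.
Position 13 falls in track A as its term 7, giving 100.
Position 14 falls in track B as its term 7, giving 105.

100, 105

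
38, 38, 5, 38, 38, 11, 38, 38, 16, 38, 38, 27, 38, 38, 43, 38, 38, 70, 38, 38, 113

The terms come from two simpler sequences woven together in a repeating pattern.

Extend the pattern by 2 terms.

38, 38

Positions follow the repeating pattern AAB; grouping by letter gives 2 tracks.
Track A: 38, 38, 38, 38, 38, 38, 38, 38, 38, 38, 38, 38, 38, 38 — always 38.
Track B: 5, 11, 16, 27, 43, 70, 113 — Fibonacci-style (each term is the sum of the two before it).
Position 22 falls in track A as its term 15, giving 38.
Position 23 → track A, term 16 = 38.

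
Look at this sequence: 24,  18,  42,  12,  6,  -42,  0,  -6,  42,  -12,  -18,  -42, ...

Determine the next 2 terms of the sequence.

-24, -30

Reading positions in blocks of 3 reveals the pattern AAB — 2 tracks woven together.
Track A: 24, 18, 12, 6, 0, -6, -12, -18. Arithmetic, step −6.
Track B: 42, -42, 42, -42. Oscillating between 42 and -42.
Term 13 comes from track A (its 9th entry): -24.
Position 14 → track A, term 10 = -30.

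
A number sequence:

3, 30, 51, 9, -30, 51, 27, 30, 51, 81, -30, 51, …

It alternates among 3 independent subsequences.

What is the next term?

Split by position mod 3: positions 1, 4, 7, … form one track, and each other residue class forms its own.
Track A: 3, 9, 27, 81 (powers 3^1, 3^2, 3^3, …).
Track B: 30, -30, 30, -30 (oscillating between 30 and -30).
Track C: 51, 51, 51, 51 (the constant sequence 51).
Position 13 falls in track A as its term 5, giving 243.

243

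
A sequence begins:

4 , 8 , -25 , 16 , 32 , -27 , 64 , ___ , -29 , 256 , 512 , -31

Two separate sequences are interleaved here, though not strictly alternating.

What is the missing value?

Reading positions in blocks of 3 reveals the pattern AAB — 2 tracks woven together.
Stream A = 4, 8, 16, 32, 64, ?, 256, 512: a geometric progression (common ratio 2).
Stream B = -25, -27, -29, -31: arithmetic, step −2.
Stream A's pattern makes the blank 128.

128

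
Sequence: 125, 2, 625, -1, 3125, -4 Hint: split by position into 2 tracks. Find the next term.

The terms cycle through 2 interleaved subsequences.
Subsequence A is 125, 625, 3125, which is powers of 5.
Subsequence B is 2, -1, -4, which is arithmetic with common difference −3.
Position 7 → subsequence A, term 4 = 15625.

15625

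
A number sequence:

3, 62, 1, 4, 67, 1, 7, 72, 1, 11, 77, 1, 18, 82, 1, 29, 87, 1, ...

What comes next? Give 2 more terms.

47, 92

Split by position mod 3 into 3 tracks.
Subsequence A: 3, 4, 7, 11, 18, 29 (each term equals the sum of the previous two).
Subsequence B: 62, 67, 72, 77, 82, 87 (arithmetic with common difference +5).
Subsequence C: 1, 1, 1, 1, 1, 1 (the constant sequence 1).
Position 19 → subsequence A, term 7 = 47.
Position 20 falls in subsequence B as its term 7, giving 92.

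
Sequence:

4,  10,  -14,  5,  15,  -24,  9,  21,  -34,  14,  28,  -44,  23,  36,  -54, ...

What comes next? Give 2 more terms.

Taking every 3rd term gives 3 separate tracks.
Subsequence A: 4, 5, 9, 14, 23. A Fibonacci-like recurrence a_n = a_{n-1} + a_{n-2}.
Subsequence B: 10, 15, 21, 28, 36. Triangular numbers n(n+1)/2 for n = 4, 5, ….
Subsequence C: -14, -24, -34, -44, -54. Linear: a_n = -4 − 10·n.
The 16th slot belongs to subsequence A; its 6th term is 37.
The 17th slot belongs to subsequence B; its 6th term is 45.

37, 45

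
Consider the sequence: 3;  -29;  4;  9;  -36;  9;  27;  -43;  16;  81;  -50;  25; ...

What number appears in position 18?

49

The terms cycle through 3 interleaved subsequences.
Track A: 3, 9, 27, 81. Powers 3^1, 3^2, 3^3, ….
Track B: -29, -36, -43, -50. Arithmetic, step −7.
Track C: 4, 9, 16, 25. Consecutive squares n² from n = 2.
Position 18 falls in track C as its term 6, giving 49.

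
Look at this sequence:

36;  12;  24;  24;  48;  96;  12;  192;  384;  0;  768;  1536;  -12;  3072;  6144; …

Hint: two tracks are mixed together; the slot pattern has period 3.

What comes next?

-24

Positions follow the repeating pattern ABB; grouping by letter gives 2 tracks.
Track A: 36, 24, 12, 0, -12 (arithmetic with common difference −12).
Track B: 12, 24, 48, 96, 192, 384, 768, 1536, 3072, 6144 (geometric, ×2 each step).
Position 16 → track A, term 6 = -24.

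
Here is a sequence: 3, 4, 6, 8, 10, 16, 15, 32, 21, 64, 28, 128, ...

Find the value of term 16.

Split by position mod 2 into 2 tracks.
Track A: 3, 6, 10, 15, 21, 28 — triangular numbers starting at T_2.
Track B: 4, 8, 16, 32, 64, 128 — successive powers of 2.
Term 16 comes from track B (its 8th entry): 512.

512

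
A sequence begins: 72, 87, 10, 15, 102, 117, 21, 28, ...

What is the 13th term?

162

Positions follow the repeating pattern AABB; grouping by letter gives 2 tracks.
Subsequence A = 72, 87, 102, 117: arithmetic, step +15.
Subsequence B = 10, 15, 21, 28: triangular numbers starting at T_4.
Position 13 → subsequence A, term 7 = 162.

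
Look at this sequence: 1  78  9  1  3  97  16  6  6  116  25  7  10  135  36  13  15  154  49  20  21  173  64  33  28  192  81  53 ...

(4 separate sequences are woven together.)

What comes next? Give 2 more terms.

Read the sequence 4 terms at a time; column i is its own pattern.
Track A is 1, 3, 6, 10, 15, 21, 28, which is triangular numbers n(n+1)/2 for n = 1, 2, ….
Track B is 78, 97, 116, 135, 154, 173, 192, which is linear: a_n = 59 + 19·n.
Track C is 9, 16, 25, 36, 49, 64, 81, which is perfect squares starting at 3².
Track D is 1, 6, 7, 13, 20, 33, 53, which is a Fibonacci-like recurrence a_n = a_{n-1} + a_{n-2}.
The 29th slot belongs to track A; its 8th term is 36.
Term 30 comes from track B (its 8th entry): 211.

36, 211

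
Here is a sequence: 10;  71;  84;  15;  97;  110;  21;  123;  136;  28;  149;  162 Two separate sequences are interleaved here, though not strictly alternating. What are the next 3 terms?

36, 175, 188

The slot pattern repeats as ABB (period 3), so there are 2 interleaved tracks.
Stream A = 10, 15, 21, 28: the triangular numbers T_4, T_5, ….
Stream B = 71, 84, 97, 110, 123, 136, 149, 162: arithmetic, step +13.
Position 13 → stream A, term 5 = 36.
The 14th slot belongs to stream B; its 9th term is 175.
The 15th slot belongs to stream B; its 10th term is 188.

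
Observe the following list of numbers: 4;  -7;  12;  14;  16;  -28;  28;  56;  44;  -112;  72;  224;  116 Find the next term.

Positions 1, 3, 5, … form one subsequence and positions 2, 4, 6, … form another.
Track A = 4, 12, 16, 28, 44, 72, 116: each term equals the sum of the previous two.
Track B = -7, 14, -28, 56, -112, 224: geometric with ratio -2.
Position 14 falls in track B as its term 7, giving -448.

-448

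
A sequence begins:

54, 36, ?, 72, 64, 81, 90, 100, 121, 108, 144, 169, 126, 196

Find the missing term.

The slot pattern repeats as ABB (period 3), so there are 2 interleaved tracks.
Stream A: 54, 72, 90, 108, 126 (arithmetic, step +18).
Stream B: 36, ?, 64, 81, 100, 121, 144, 169, 196 (the squares 6², 7², 8², …).
Filling stream B at index 2 by its rule yields 49.

49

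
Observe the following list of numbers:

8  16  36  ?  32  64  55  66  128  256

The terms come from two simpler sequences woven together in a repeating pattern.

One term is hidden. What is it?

Reading positions in blocks of 4 reveals the pattern AABB — 2 tracks woven together.
Track A = 8, 16, 32, 64, 128, 256: powers of 2.
Track B = 36, ?, 55, 66: triangular numbers starting at T_8.
So the missing entry in track B is 45.

45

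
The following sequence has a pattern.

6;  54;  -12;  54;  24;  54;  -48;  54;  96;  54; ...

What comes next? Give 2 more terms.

-192, 54

Positions 1, 3, 5, … form one subsequence and positions 2, 4, 6, … form another.
Track A: 6, -12, 24, -48, 96 — a geometric progression (common ratio -2).
Track B: 54, 54, 54, 54, 54 — always 54.
Position 11 falls in track A as its term 6, giving -192.
Term 12 comes from track B (its 6th entry): 54.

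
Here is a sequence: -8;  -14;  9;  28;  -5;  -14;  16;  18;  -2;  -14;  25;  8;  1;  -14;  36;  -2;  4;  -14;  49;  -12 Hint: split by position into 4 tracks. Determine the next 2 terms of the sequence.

The terms cycle through 4 interleaved subsequences.
Track A: -8, -5, -2, 1, 4 (arithmetic, step +3).
Track B: -14, -14, -14, -14, -14 (always -14).
Track C: 9, 16, 25, 36, 49 (perfect squares starting at 3²).
Track D: 28, 18, 8, -2, -12 (linear: a_n = 38 − 10·n).
Position 21 falls in track A as its term 6, giving 7.
Position 22 falls in track B as its term 6, giving -14.

7, -14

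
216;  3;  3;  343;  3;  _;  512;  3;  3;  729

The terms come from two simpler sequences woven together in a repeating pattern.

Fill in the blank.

Reading positions in blocks of 3 reveals the pattern ABB — 2 tracks woven together.
Track A: 216, 343, 512, 729. Consecutive cubes n³ from n = 6.
Track B: 3, 3, 3, ?, 3, 3. Constant 3.
Filling track B at index 4 by its rule yields 3.

3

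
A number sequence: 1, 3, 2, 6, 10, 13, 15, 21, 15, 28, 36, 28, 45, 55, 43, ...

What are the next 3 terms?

Reading positions in blocks of 3 reveals the pattern AAB — 2 tracks woven together.
Track A = 1, 3, 6, 10, 15, 21, 28, 36, 45, 55: triangular numbers starting at T_1.
Track B = 2, 13, 15, 28, 43: Fibonacci-style (each term is the sum of the two before it).
Position 16 falls in track A as its term 11, giving 66.
The 17th slot belongs to track A; its 12th term is 78.
Term 18 comes from track B (its 6th entry): 71.

66, 78, 71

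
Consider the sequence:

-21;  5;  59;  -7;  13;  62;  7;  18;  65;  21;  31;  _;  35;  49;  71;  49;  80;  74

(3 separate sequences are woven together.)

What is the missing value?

68

The terms cycle through 3 interleaved subsequences.
Stream A: -21, -7, 7, 21, 35, 49. Adding 14 each time.
Stream B: 5, 13, 18, 31, 49, 80. Fibonacci-style (each term is the sum of the two before it).
Stream C: 59, 62, 65, ?, 71, 74. Arithmetic, step +3.
Stream C's pattern makes the blank 68.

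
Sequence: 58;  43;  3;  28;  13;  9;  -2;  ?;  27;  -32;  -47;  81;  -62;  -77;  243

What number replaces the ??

-17

Positions follow the repeating pattern AAB; grouping by letter gives 2 tracks.
Stream A: 58, 43, 28, 13, -2, ?, -32, -47, -62, -77. Subtracting 15 each time.
Stream B: 3, 9, 27, 81, 243. Multiplying by 3 each time.
Filling stream A at index 6 by its rule yields -17.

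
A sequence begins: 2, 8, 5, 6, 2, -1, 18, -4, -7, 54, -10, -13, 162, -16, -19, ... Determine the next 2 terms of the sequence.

The slot pattern repeats as ABB (period 3), so there are 2 interleaved tracks.
Stream A is 2, 6, 18, 54, 162, which is geometric, ×3 each step.
Stream B is 8, 5, 2, -1, -4, -7, -10, -13, -16, -19, which is linear: a_n = 11 − 3·n.
Term 16 comes from stream A (its 6th entry): 486.
The 17th slot belongs to stream B; its 11th term is -22.

486, -22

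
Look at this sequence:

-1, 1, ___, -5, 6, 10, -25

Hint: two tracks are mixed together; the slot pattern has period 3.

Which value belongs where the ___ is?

Reading positions in blocks of 3 reveals the pattern ABB — 2 tracks woven together.
Subsequence A is -1, -5, -25, which is geometric with ratio 5.
Subsequence B is 1, ?, 6, 10, which is triangular numbers starting at T_1.
So the missing entry in subsequence B is 3.

3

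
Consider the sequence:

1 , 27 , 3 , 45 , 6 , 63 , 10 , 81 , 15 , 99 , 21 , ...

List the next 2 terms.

Taking every 2nd term gives 2 separate tracks.
Subsequence A: 1, 3, 6, 10, 15, 21 (triangular numbers starting at T_1).
Subsequence B: 27, 45, 63, 81, 99 (arithmetic, step +18).
The 12th slot belongs to subsequence B; its 6th term is 117.
The 13th slot belongs to subsequence A; its 7th term is 28.

117, 28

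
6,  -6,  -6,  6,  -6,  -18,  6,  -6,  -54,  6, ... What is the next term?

The slot pattern repeats as AAB (period 3), so there are 2 interleaved tracks.
Subsequence A: 6, -6, 6, -6, 6, -6, 6. Alternating ±6.
Subsequence B: -6, -18, -54. A geometric progression (common ratio 3).
Position 11 falls in subsequence A as its term 8, giving -6.

-6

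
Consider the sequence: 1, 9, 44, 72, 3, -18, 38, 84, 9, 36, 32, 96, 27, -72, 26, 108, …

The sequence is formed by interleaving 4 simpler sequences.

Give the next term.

81

Read the sequence 4 terms at a time; column i is its own pattern.
Stream A: 1, 3, 9, 27 — powers 3^0, 3^1, 3^2, ….
Stream B: 9, -18, 36, -72 — a geometric progression (common ratio -2).
Stream C: 44, 38, 32, 26 — subtracting 6 each time.
Stream D: 72, 84, 96, 108 — arithmetic, step +12.
Position 17 → stream A, term 5 = 81.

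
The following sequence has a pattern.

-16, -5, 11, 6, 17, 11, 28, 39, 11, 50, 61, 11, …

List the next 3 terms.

72, 83, 11

The slot pattern repeats as AAB (period 3), so there are 2 interleaved tracks.
Track A: -16, -5, 6, 17, 28, 39, 50, 61 (arithmetic with common difference +11).
Track B: 11, 11, 11, 11 (constant 11).
Term 13 comes from track A (its 9th entry): 72.
The 14th slot belongs to track A; its 10th term is 83.
Position 15 falls in track B as its term 5, giving 11.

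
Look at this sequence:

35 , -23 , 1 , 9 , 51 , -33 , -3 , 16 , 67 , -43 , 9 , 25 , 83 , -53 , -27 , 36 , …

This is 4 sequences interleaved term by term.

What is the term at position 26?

-83

Split by position mod 4: positions 1, 5, 9, … form one track, and each other residue class forms its own.
Track A: 35, 51, 67, 83. Adding 16 each time.
Track B: -23, -33, -43, -53. Arithmetic, step −10.
Track C: 1, -3, 9, -27. Multiplying by -3 each time.
Track D: 9, 16, 25, 36. The squares 3², 4², 5², ….
Position 26 → track B, term 7 = -83.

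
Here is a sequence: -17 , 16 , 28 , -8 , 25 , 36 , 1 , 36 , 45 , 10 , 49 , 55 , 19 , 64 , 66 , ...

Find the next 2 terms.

28, 81

Taking every 3rd term gives 3 separate tracks.
Track A: -17, -8, 1, 10, 19. Arithmetic, step +9.
Track B: 16, 25, 36, 49, 64. The squares 4², 5², 6², ….
Track C: 28, 36, 45, 55, 66. Triangular numbers n(n+1)/2 for n = 7, 8, ….
The 16th slot belongs to track A; its 6th term is 28.
Term 17 comes from track B (its 6th entry): 81.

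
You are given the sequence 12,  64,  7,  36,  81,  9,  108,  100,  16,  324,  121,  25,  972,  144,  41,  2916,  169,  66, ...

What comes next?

The terms cycle through 3 interleaved subsequences.
Track A is 12, 36, 108, 324, 972, 2916, which is geometric, ×3 each step.
Track B is 64, 81, 100, 121, 144, 169, which is consecutive squares n² from n = 8.
Track C is 7, 9, 16, 25, 41, 66, which is Fibonacci-style (each term is the sum of the two before it).
The 19th slot belongs to track A; its 7th term is 8748.

8748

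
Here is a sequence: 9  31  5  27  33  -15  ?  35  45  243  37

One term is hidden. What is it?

Split by position mod 3: positions 1, 4, 7, … form one track, and each other residue class forms its own.
Subsequence A: 9, 27, ?, 243 — powers 3^2, 3^3, 3^4, ….
Subsequence B: 31, 33, 35, 37 — arithmetic with common difference +2.
Subsequence C: 5, -15, 45 — geometric, ×-3 each step.
The gap is subsequence A's term 3; the rule gives 81.

81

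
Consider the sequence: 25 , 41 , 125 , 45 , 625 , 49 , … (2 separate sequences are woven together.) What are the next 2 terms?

3125, 53

Split by position mod 2 into 2 tracks.
Track A: 25, 125, 625. Powers of 5.
Track B: 41, 45, 49. Arithmetic with common difference +4.
Position 7 falls in track A as its term 4, giving 3125.
The 8th slot belongs to track B; its 4th term is 53.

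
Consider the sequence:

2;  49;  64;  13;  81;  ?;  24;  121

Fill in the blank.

100

Positions follow the repeating pattern ABB; grouping by letter gives 2 tracks.
Stream A is 2, 13, 24, which is arithmetic, step +11.
Stream B is 49, 64, 81, ?, 121, which is consecutive squares n² from n = 7.
The gap is stream B's term 4; the rule gives 100.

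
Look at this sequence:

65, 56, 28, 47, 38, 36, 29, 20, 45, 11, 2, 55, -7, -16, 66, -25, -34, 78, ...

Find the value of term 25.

-79

Reading positions in blocks of 3 reveals the pattern AAB — 2 tracks woven together.
Stream A is 65, 56, 47, 38, 29, 20, 11, 2, -7, -16, -25, -34, which is linear: a_n = 74 − 9·n.
Stream B is 28, 36, 45, 55, 66, 78, which is triangular numbers starting at T_7.
The 25th slot belongs to stream A; its 17th term is -79.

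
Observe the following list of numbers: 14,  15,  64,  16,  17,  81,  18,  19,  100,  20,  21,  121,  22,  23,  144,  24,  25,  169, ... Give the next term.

The slot pattern repeats as AAB (period 3), so there are 2 interleaved tracks.
Subsequence A = 14, 15, 16, 17, 18, 19, 20, 21, 22, 23, 24, 25: linear: a_n = 13 + n.
Subsequence B = 64, 81, 100, 121, 144, 169: perfect squares starting at 8².
The 19th slot belongs to subsequence A; its 13th term is 26.

26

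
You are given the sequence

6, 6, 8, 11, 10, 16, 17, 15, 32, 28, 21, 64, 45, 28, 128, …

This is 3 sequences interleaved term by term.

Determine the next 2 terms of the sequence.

Split by position mod 3 into 3 tracks.
Subsequence A: 6, 11, 17, 28, 45. Fibonacci-style (each term is the sum of the two before it).
Subsequence B: 6, 10, 15, 21, 28. Triangular numbers starting at T_3.
Subsequence C: 8, 16, 32, 64, 128. Powers of 2.
Term 16 comes from subsequence A (its 6th entry): 73.
Term 17 comes from subsequence B (its 6th entry): 36.

73, 36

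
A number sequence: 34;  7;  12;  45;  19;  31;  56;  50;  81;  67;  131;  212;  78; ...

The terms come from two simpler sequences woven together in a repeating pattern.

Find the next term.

Positions follow the repeating pattern ABB; grouping by letter gives 2 tracks.
Track A: 34, 45, 56, 67, 78 (arithmetic with common difference +11).
Track B: 7, 12, 19, 31, 50, 81, 131, 212 (a Fibonacci-like recurrence a_n = a_{n-1} + a_{n-2}).
Position 14 falls in track B as its term 9, giving 343.

343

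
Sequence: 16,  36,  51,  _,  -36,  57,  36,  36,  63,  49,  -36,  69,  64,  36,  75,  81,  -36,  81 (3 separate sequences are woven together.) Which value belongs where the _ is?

25

Taking every 3rd term gives 3 separate tracks.
Track A: 16, ?, 36, 49, 64, 81 (perfect squares starting at 4²).
Track B: 36, -36, 36, -36, 36, -36 (oscillating between 36 and -36).
Track C: 51, 57, 63, 69, 75, 81 (arithmetic with common difference +6).
Filling track A at index 2 by its rule yields 25.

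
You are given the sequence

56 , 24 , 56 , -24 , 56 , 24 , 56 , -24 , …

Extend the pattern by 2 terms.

56, 24

The terms cycle through 2 interleaved subsequences.
Track A = 56, 56, 56, 56: always 56.
Track B = 24, -24, 24, -24: the oscillation 24·(−1)^(n+1).
Position 9 falls in track A as its term 5, giving 56.
Position 10 → track B, term 5 = 24.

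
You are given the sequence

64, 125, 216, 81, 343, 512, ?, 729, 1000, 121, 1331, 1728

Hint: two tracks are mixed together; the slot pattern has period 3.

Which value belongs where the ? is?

Positions follow the repeating pattern ABB; grouping by letter gives 2 tracks.
Stream A is 64, 81, ?, 121, which is consecutive squares n² from n = 8.
Stream B is 125, 216, 343, 512, 729, 1000, 1331, 1728, which is perfect cubes starting at 5³.
Filling stream A at index 3 by its rule yields 100.

100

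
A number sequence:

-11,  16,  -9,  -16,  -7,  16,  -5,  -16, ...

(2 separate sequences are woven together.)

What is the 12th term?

Odd-indexed and even-indexed terms follow separate rules.
Stream A: -11, -9, -7, -5 — adding 2 each time.
Stream B: 16, -16, 16, -16 — alternating ±16.
Term 12 comes from stream B (its 6th entry): -16.

-16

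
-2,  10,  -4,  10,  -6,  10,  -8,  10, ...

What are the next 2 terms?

-10, 10

Odd-indexed and even-indexed terms follow separate rules.
Track A: -2, -4, -6, -8 (subtracting 2 each time).
Track B: 10, 10, 10, 10 (always 10).
Position 9 → track A, term 5 = -10.
Term 10 comes from track B (its 5th entry): 10.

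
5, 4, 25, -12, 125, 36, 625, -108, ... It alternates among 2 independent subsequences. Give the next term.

Odd-indexed and even-indexed terms follow separate rules.
Track A: 5, 25, 125, 625. Powers of 5.
Track B: 4, -12, 36, -108. Multiplying by -3 each time.
Term 9 comes from track A (its 5th entry): 3125.

3125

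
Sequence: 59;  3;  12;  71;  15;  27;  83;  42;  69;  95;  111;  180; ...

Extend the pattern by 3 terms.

107, 291, 471

The slot pattern repeats as ABB (period 3), so there are 2 interleaved tracks.
Stream A: 59, 71, 83, 95. Arithmetic, step +12.
Stream B: 3, 12, 15, 27, 42, 69, 111, 180. Each term equals the sum of the previous two.
Position 13 → stream A, term 5 = 107.
Position 14 → stream B, term 9 = 291.
The 15th slot belongs to stream B; its 10th term is 471.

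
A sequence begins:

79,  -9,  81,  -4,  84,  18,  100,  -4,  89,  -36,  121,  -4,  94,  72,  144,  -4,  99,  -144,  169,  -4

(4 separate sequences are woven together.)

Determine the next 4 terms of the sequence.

104, 288, 196, -4

Taking every 4th term gives 4 separate tracks.
Track A is 79, 84, 89, 94, 99, which is arithmetic with common difference +5.
Track B is -9, 18, -36, 72, -144, which is geometric, ×-2 each step.
Track C is 81, 100, 121, 144, 169, which is the squares 9², 10², 11², ….
Track D is -4, -4, -4, -4, -4, which is always -4.
Position 21 falls in track A as its term 6, giving 104.
Position 22 → track B, term 6 = 288.
Position 23 → track C, term 6 = 196.
Position 24 → track D, term 6 = -4.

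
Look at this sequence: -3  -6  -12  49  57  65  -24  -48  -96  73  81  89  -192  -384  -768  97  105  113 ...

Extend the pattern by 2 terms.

-1536, -3072

Positions follow the repeating pattern AAABBB; grouping by letter gives 2 tracks.
Track A: -3, -6, -12, -24, -48, -96, -192, -384, -768 — geometric, ×2 each step.
Track B: 49, 57, 65, 73, 81, 89, 97, 105, 113 — linear: a_n = 41 + 8·n.
The 19th slot belongs to track A; its 10th term is -1536.
Position 20 falls in track A as its term 11, giving -3072.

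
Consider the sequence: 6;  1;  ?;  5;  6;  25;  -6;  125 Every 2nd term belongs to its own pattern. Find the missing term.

The terms cycle through 2 interleaved subsequences.
Stream A = 6, ?, 6, -6: alternating ±6.
Stream B = 1, 5, 25, 125: powers of 5.
So the missing entry in stream A is -6.

-6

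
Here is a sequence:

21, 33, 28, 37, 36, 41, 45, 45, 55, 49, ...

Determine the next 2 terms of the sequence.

Split by position mod 2 into 2 tracks.
Track A is 21, 28, 36, 45, 55, which is the triangular numbers T_6, T_7, ….
Track B is 33, 37, 41, 45, 49, which is arithmetic with common difference +4.
Position 11 falls in track A as its term 6, giving 66.
The 12th slot belongs to track B; its 6th term is 53.

66, 53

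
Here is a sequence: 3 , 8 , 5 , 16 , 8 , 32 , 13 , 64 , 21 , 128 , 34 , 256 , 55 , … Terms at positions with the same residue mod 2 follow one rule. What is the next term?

Taking every 2nd term gives 2 separate tracks.
Track A is 3, 5, 8, 13, 21, 34, 55, which is each term equals the sum of the previous two.
Track B is 8, 16, 32, 64, 128, 256, which is successive powers of 2.
The 14th slot belongs to track B; its 7th term is 512.

512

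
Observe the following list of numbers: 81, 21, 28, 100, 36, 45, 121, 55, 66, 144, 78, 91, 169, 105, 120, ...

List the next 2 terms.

196, 136

Positions follow the repeating pattern ABB; grouping by letter gives 2 tracks.
Stream A: 81, 100, 121, 144, 169. Consecutive squares n² from n = 9.
Stream B: 21, 28, 36, 45, 55, 66, 78, 91, 105, 120. The triangular numbers T_6, T_7, ….
Position 16 falls in stream A as its term 6, giving 196.
Position 17 → stream B, term 11 = 136.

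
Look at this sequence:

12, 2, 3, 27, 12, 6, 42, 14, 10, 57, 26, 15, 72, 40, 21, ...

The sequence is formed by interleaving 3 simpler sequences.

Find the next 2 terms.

87, 66

Taking every 3rd term gives 3 separate tracks.
Stream A is 12, 27, 42, 57, 72, which is adding 15 each time.
Stream B is 2, 12, 14, 26, 40, which is a Fibonacci-like recurrence a_n = a_{n-1} + a_{n-2}.
Stream C is 3, 6, 10, 15, 21, which is the triangular numbers T_2, T_3, ….
Position 16 → stream A, term 6 = 87.
Position 17 falls in stream B as its term 6, giving 66.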